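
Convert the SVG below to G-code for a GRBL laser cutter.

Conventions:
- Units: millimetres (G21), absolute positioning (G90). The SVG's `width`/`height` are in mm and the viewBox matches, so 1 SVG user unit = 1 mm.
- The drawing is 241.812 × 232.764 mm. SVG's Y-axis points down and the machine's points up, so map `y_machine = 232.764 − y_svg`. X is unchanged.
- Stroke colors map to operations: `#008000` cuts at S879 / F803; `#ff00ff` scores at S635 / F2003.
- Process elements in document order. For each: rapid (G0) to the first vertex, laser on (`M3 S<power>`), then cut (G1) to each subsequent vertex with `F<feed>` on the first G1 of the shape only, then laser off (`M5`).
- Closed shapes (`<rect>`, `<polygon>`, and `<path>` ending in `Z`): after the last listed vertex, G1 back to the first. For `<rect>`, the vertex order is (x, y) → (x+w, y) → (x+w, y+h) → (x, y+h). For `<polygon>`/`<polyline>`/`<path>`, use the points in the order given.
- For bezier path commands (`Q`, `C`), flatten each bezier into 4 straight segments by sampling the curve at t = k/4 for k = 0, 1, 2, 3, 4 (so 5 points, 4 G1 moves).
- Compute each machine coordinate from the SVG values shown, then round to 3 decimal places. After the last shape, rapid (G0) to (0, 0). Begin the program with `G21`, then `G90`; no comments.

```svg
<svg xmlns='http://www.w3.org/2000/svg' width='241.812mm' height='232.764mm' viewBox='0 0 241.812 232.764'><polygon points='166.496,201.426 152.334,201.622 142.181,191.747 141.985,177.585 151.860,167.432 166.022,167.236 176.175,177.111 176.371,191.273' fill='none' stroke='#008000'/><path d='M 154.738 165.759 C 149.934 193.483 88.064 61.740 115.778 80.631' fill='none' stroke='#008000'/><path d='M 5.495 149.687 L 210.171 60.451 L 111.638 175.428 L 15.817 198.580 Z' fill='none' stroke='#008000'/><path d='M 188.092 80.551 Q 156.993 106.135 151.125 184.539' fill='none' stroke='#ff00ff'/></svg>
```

G21
G90
G0 X166.496 Y31.338
M3 S879
G1 X152.334 Y31.142 F803
G1 X142.181 Y41.017
G1 X141.985 Y55.179
G1 X151.860 Y65.332
G1 X166.022 Y65.528
G1 X176.175 Y55.653
G1 X176.371 Y41.491
G1 X166.496 Y31.338
M5
G0 X154.738 Y67.005
M3 S879
G1 X142.727 Y71.267 F803
G1 X123.064 Y106.257
G1 X109.498 Y142.903
G1 X115.778 Y152.133
M5
G0 X5.495 Y83.077
M3 S879
G1 X210.171 Y172.313 F803
G1 X111.638 Y57.336
G1 X15.817 Y34.184
G1 X5.495 Y83.077
M5
G0 X188.092 Y152.213
M3 S635
G1 X174.119 Y136.120 F2003
G1 X163.301 Y113.424
G1 X155.636 Y84.126
G1 X151.125 Y48.225
M5
G0 X0.000 Y0.000

1 u = 1 mm; y_m = 232.764 − y.

[1] `<polygon>` regular polygon, #008000→cut S879 F803: (166.496,31.338) → (152.334,31.142) → (142.181,41.017) → (141.985,55.179) → (151.860,65.332) → (166.022,65.528) → (176.175,55.653) → (176.371,41.491) → (166.496,31.338) (closed)

[2] `<path>` cubic bezier, #008000→cut S879 F803: (154.738,67.005) → (142.727,71.267) → (123.064,106.257) → (109.498,142.903) → (115.778,152.133)

[3] `<path>` closed polygon, #008000→cut S879 F803: (5.495,83.077) → (210.171,172.313) → (111.638,57.336) → (15.817,34.184) → (5.495,83.077) (closed)

[4] `<path>` quadratic bezier, #ff00ff→score S635 F2003: (188.092,152.213) → (174.119,136.120) → (163.301,113.424) → (155.636,84.126) → (151.125,48.225)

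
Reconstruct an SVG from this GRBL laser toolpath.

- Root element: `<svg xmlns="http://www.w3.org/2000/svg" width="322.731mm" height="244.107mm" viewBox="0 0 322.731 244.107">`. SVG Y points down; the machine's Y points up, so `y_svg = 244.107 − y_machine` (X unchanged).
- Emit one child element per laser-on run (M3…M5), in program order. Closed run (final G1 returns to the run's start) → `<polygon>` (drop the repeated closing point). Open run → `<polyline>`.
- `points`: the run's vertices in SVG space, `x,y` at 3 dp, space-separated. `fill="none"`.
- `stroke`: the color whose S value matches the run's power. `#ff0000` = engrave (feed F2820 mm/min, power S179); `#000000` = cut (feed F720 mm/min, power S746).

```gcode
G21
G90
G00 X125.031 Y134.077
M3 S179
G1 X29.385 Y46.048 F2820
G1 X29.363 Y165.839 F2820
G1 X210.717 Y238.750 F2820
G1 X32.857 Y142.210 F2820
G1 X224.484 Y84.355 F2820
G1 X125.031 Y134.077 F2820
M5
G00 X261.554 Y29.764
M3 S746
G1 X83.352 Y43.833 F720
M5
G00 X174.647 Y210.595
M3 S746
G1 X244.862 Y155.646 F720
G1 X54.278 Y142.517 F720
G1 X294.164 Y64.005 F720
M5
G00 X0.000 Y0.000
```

Each laser-on run becomes one SVG element. Flip Y back into SVG space with y_svg = 244.107 − y_machine.

Run 1: the run's S179 means `#ff0000` (engrave). The run returns to its start, so emit a `<polygon>` with points (Y-flipped): 125.031,110.030 29.385,198.059 29.363,78.268 210.717,5.357 32.857,101.897 224.484,159.752.

Run 2: power S746 maps to stroke `#000000` (cut). The run is open, so emit a `<polyline>` with points (Y-flipped): 261.554,214.343 83.352,200.274.

Run 3: the run's S746 means `#000000` (cut). The run is open, so emit a `<polyline>` with points (Y-flipped): 174.647,33.512 244.862,88.461 54.278,101.590 294.164,180.102.

<svg xmlns="http://www.w3.org/2000/svg" width="322.731mm" height="244.107mm" viewBox="0 0 322.731 244.107">
  <polygon points="125.031,110.030 29.385,198.059 29.363,78.268 210.717,5.357 32.857,101.897 224.484,159.752" fill="none" stroke="#ff0000"/>
  <polyline points="261.554,214.343 83.352,200.274" fill="none" stroke="#000000"/>
  <polyline points="174.647,33.512 244.862,88.461 54.278,101.590 294.164,180.102" fill="none" stroke="#000000"/>
</svg>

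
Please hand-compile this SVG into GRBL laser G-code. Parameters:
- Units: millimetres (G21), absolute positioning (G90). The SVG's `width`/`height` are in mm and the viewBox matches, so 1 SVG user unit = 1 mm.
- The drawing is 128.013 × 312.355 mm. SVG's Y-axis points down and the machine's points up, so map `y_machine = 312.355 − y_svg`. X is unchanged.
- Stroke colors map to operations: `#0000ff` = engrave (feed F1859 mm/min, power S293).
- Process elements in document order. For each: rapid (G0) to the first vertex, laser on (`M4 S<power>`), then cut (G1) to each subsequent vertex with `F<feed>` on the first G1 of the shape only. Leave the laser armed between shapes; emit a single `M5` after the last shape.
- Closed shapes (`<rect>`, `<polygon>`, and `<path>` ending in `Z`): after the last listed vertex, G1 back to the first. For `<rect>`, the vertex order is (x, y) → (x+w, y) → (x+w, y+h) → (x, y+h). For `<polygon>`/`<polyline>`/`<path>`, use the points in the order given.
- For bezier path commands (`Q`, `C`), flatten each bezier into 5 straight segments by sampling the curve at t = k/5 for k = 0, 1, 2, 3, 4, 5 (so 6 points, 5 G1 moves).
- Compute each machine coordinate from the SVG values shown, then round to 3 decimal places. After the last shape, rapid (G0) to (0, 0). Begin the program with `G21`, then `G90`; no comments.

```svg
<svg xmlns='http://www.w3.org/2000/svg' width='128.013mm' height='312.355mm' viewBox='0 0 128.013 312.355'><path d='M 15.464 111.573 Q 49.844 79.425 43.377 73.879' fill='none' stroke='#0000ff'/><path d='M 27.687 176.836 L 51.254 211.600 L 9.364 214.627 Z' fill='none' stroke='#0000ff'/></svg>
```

G21
G90
G0 X15.464 Y200.782
M4 S293
G1 X27.582 Y212.577 F1859
G1 X36.432 Y222.244
G1 X42.015 Y229.783
G1 X44.330 Y235.194
G1 X43.377 Y238.476
G0 X27.687 Y135.519
M4 S293
G1 X51.254 Y100.755 F1859
G1 X9.364 Y97.728
G1 X27.687 Y135.519
M5
G0 X0.000 Y0.000

viewBox `0 0 128.013 312.355` with mm width/height → 1 unit = 1 mm. Flip: y_m = 312.355 − y_svg.

**Shape 1** — `<path>` quadratic bezier, stroke `#0000ff` → engrave (S293, F1859). Control points (SVG): P0=(15.464,111.573), P1=(49.844,79.425), P2=(43.377,73.879); sampled at t=k/5. Machine vertices: (15.464,200.782) → (27.582,212.577) → (36.432,222.244) → (42.015,229.783) → (44.330,235.194) → (43.377,238.476). Open path.

**Shape 2** — `<path>` regular polygon, stroke `#0000ff` → engrave (S293, F1859). Machine vertices: (27.687,135.519) → (51.254,100.755) → (9.364,97.728) → (27.687,135.519). Closed: final G1 returns to the first vertex.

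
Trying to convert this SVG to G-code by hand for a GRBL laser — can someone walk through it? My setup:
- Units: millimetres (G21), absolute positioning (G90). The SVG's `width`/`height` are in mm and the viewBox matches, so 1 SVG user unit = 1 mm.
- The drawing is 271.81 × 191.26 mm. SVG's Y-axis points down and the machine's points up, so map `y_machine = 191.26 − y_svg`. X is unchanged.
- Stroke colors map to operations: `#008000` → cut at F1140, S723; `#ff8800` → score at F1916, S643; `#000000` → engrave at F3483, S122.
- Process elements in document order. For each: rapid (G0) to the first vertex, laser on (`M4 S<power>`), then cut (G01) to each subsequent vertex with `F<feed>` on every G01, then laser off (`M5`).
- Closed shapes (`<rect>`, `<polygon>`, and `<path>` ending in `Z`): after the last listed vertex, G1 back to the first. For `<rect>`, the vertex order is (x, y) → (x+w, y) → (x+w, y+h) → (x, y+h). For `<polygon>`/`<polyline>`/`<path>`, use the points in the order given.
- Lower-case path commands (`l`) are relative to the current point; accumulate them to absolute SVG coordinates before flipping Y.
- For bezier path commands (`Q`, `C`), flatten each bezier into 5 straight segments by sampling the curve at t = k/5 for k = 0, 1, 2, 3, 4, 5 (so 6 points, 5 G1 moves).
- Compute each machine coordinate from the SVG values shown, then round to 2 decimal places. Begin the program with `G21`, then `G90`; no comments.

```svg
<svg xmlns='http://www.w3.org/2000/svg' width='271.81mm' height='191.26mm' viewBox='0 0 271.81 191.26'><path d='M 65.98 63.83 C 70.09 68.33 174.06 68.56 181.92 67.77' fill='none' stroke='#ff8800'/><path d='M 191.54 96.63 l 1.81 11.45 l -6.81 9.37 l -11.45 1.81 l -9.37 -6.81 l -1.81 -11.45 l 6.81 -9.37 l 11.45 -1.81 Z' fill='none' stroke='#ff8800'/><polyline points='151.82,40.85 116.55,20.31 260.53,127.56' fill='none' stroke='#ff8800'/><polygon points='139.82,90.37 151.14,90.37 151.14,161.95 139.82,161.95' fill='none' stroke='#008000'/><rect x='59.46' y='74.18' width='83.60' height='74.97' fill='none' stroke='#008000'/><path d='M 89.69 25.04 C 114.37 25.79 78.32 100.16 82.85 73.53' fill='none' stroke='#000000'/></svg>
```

G21
G90
G0 X65.98 Y127.43
M4 S643
G01 X78.86 Y125.22 F1916
G01 X106.30 Y123.87 F1916
G01 X138.90 Y123.24 F1916
G01 X167.24 Y123.16 F1916
G01 X181.92 Y123.49 F1916
M5
G0 X191.54 Y94.63
M4 S643
G01 X193.35 Y83.18 F1916
G01 X186.54 Y73.81 F1916
G01 X175.09 Y72.00 F1916
G01 X165.72 Y78.81 F1916
G01 X163.91 Y90.26 F1916
G01 X170.72 Y99.63 F1916
G01 X182.17 Y101.44 F1916
G01 X191.54 Y94.63 F1916
M5
G0 X151.82 Y150.41
M4 S643
G01 X116.55 Y170.95 F1916
G01 X260.53 Y63.70 F1916
M5
G0 X139.82 Y100.89
M4 S723
G01 X151.14 Y100.89 F1140
G01 X151.14 Y29.31 F1140
G01 X139.82 Y29.31 F1140
G01 X139.82 Y100.89 F1140
M5
G0 X59.46 Y117.08
M4 S723
G01 X143.06 Y117.08 F1140
G01 X143.06 Y42.11 F1140
G01 X59.46 Y42.11 F1140
G01 X59.46 Y117.08 F1140
M5
G0 X89.69 Y166.22
M4 S122
G01 X98.02 Y158.33 F3483
G01 X96.64 Y141.16 F3483
G01 X90.41 Y123.08 F3483
G01 X84.19 Y112.48 F3483
G01 X82.85 Y117.73 F3483
M5

viewBox `0 0 271.81 191.26` with mm width/height → 1 unit = 1 mm. Flip: y_m = 191.26 − y_svg.

**Shape 1** — `<path>` cubic bezier, stroke `#ff8800` → score (S643, F1916). Control points (SVG): P0=(65.98,63.83), P1=(70.09,68.33), P2=(174.06,68.56), P3=(181.92,67.77); sampled at t=k/5. Machine vertices: (65.98,127.43) → (78.86,125.22) → (106.30,123.87) → (138.90,123.24) → (167.24,123.16) → (181.92,123.49). Open path.

**Shape 2** — `<path>` regular polygon, stroke `#ff8800` → score (S643, F1916). Machine vertices: (191.54,94.63) → (193.35,83.18) → (186.54,73.81) → (175.09,72.00) → (165.72,78.81) → (163.91,90.26) → (170.72,99.63) → (182.17,101.44) → (191.54,94.63). Closed: final G1 returns to the first vertex.

**Shape 3** — `<polyline>` open polyline, stroke `#ff8800` → score (S643, F1916). Machine vertices: (151.82,150.41) → (116.55,170.95) → (260.53,63.70). Open path.

**Shape 4** — `<polygon>` rectangle, stroke `#008000` → cut (S723, F1140). Machine vertices: (139.82,100.89) → (151.14,100.89) → (151.14,29.31) → (139.82,29.31) → (139.82,100.89). Closed: final G1 returns to the first vertex.

**Shape 5** — `<rect>` rectangle, stroke `#008000` → cut (S723, F1140). Machine vertices: (59.46,117.08) → (143.06,117.08) → (143.06,42.11) → (59.46,42.11) → (59.46,117.08). Closed: final G1 returns to the first vertex.

**Shape 6** — `<path>` cubic bezier, stroke `#000000` → engrave (S122, F3483). Control points (SVG): P0=(89.69,25.04), P1=(114.37,25.79), P2=(78.32,100.16), P3=(82.85,73.53); sampled at t=k/5. Machine vertices: (89.69,166.22) → (98.02,158.33) → (96.64,141.16) → (90.41,123.08) → (84.19,112.48) → (82.85,117.73). Open path.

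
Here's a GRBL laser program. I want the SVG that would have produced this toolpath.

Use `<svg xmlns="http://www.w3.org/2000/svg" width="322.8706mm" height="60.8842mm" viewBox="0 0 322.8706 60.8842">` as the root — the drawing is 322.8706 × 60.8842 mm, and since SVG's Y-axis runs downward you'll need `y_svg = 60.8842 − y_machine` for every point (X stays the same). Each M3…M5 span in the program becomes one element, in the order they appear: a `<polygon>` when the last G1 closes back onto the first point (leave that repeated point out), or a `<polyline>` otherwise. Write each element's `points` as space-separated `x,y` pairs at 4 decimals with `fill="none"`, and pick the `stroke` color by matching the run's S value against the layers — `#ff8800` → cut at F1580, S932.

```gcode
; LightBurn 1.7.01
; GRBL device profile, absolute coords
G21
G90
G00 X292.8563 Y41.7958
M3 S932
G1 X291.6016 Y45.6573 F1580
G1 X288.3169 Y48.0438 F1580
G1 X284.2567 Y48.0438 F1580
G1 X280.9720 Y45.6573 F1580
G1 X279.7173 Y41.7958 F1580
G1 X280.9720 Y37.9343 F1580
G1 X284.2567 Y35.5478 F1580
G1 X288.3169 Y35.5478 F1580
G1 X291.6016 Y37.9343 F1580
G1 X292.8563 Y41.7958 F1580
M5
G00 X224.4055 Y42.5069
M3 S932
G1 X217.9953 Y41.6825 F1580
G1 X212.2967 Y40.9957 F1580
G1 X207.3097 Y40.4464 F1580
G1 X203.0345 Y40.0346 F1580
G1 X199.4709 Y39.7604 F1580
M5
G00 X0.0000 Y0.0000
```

<svg xmlns="http://www.w3.org/2000/svg" width="322.8706mm" height="60.8842mm" viewBox="0 0 322.8706 60.8842">
  <polygon points="292.8563,19.0884 291.6016,15.2269 288.3169,12.8404 284.2567,12.8404 280.9720,15.2269 279.7173,19.0884 280.9720,22.9499 284.2567,25.3364 288.3169,25.3364 291.6016,22.9499" fill="none" stroke="#ff8800"/>
  <polyline points="224.4055,18.3773 217.9953,19.2017 212.2967,19.8885 207.3097,20.4378 203.0345,20.8496 199.4709,21.1238" fill="none" stroke="#ff8800"/>
</svg>

Machine Y-up, SVG Y-down with viewBox height 60.8842, so y_svg = 60.8842 − y_machine; X carries over. Every run uses S932, so all elements get stroke `#ff8800` (cut).

Run 1: The run returns to its start, so emit a `<polygon>` with points (Y-flipped): 292.8563,19.0884 291.6016,15.2269 288.3169,12.8404 284.2567,12.8404 280.9720,15.2269 279.7173,19.0884 280.9720,22.9499 284.2567,25.3364 288.3169,25.3364 291.6016,22.9499.

Run 2: The run is open, so emit a `<polyline>` with points (Y-flipped): 224.4055,18.3773 217.9953,19.2017 212.2967,19.8885 207.3097,20.4378 203.0345,20.8496 199.4709,21.1238.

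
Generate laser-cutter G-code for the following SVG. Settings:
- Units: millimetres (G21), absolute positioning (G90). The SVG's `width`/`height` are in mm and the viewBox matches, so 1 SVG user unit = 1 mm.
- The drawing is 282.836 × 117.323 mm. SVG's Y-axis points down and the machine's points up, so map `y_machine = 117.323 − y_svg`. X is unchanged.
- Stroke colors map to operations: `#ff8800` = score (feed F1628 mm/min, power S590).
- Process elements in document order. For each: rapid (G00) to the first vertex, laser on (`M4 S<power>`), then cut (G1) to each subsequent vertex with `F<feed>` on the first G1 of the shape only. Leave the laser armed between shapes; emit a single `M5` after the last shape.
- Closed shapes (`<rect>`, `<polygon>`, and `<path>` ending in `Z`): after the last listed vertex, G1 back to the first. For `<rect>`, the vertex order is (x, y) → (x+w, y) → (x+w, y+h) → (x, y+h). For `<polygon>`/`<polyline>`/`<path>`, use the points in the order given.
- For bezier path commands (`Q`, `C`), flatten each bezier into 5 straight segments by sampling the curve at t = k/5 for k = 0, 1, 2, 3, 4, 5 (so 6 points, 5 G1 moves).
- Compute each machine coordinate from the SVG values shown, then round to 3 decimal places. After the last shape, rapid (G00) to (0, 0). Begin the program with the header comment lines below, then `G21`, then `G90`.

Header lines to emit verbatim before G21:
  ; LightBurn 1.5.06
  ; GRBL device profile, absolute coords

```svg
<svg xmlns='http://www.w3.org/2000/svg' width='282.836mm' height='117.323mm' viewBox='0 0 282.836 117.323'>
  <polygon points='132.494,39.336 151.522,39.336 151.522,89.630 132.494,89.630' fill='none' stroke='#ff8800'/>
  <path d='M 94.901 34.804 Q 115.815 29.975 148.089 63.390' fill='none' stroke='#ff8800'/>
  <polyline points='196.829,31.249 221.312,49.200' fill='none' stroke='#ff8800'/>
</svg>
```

viewBox `0 0 282.836 117.323` with mm width/height → 1 unit = 1 mm. Flip: y_m = 117.323 − y_svg.

**Shape 1** — `<polygon>` rectangle, stroke `#ff8800` → score (S590, F1628). Machine vertices: (132.494,77.987) → (151.522,77.987) → (151.522,27.693) → (132.494,27.693) → (132.494,77.987). Closed: final G1 returns to the first vertex.

**Shape 2** — `<path>` quadratic bezier, stroke `#ff8800` → score (S590, F1628). Control points (SVG): P0=(94.901,34.804), P1=(115.815,29.975), P2=(148.089,63.390); sampled at t=k/5. Machine vertices: (94.901,82.519) → (103.721,82.921) → (113.450,80.263) → (124.087,74.546) → (135.634,65.769) → (148.089,53.933). Open path.

**Shape 3** — `<polyline>` line segment, stroke `#ff8800` → score (S590, F1628). Machine vertices: (196.829,86.074) → (221.312,68.123). Open path.

; LightBurn 1.5.06
; GRBL device profile, absolute coords
G21
G90
G00 X132.494 Y77.987
M4 S590
G1 X151.522 Y77.987 F1628
G1 X151.522 Y27.693
G1 X132.494 Y27.693
G1 X132.494 Y77.987
G00 X94.901 Y82.519
M4 S590
G1 X103.721 Y82.921 F1628
G1 X113.450 Y80.263
G1 X124.087 Y74.546
G1 X135.634 Y65.769
G1 X148.089 Y53.933
G00 X196.829 Y86.074
M4 S590
G1 X221.312 Y68.123 F1628
M5
G00 X0.000 Y0.000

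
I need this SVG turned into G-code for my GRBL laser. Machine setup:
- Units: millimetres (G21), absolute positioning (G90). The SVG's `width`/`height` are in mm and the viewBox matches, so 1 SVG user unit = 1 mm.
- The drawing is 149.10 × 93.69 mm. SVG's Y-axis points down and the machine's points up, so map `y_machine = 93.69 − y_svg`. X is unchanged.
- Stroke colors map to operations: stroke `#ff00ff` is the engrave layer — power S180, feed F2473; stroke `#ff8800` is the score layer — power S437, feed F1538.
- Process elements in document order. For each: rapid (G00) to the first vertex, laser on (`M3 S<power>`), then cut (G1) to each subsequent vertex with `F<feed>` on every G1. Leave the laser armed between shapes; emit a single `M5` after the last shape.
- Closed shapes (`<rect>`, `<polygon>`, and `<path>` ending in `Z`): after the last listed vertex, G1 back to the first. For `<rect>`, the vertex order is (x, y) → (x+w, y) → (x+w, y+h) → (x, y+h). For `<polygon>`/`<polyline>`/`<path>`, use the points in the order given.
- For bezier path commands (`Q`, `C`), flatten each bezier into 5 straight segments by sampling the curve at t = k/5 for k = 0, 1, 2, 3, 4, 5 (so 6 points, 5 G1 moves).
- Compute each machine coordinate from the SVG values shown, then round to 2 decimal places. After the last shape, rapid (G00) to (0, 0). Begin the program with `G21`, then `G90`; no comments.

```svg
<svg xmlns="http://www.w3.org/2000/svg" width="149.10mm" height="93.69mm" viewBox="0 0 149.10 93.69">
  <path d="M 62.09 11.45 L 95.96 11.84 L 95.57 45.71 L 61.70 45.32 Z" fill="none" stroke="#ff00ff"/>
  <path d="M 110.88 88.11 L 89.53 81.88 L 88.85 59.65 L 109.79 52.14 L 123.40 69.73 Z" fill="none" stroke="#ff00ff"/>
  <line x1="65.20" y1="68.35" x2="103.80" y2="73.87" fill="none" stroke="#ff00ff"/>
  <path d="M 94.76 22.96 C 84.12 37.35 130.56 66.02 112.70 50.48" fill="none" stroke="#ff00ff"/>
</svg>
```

viewBox `0 0 149.10 93.69` with mm width/height → 1 unit = 1 mm. Flip: y_m = 93.69 − y_svg.

**Shape 1** — `<path>` regular polygon, stroke `#ff00ff` → engrave (S180, F2473). Machine vertices: (62.09,82.24) → (95.96,81.85) → (95.57,47.98) → (61.70,48.37) → (62.09,82.24). Closed: final G1 returns to the first vertex.

**Shape 2** — `<path>` regular polygon, stroke `#ff00ff` → engrave (S180, F2473). Machine vertices: (110.88,5.58) → (89.53,11.81) → (88.85,34.04) → (109.79,41.55) → (123.40,23.96) → (110.88,5.58). Closed: final G1 returns to the first vertex.

**Shape 3** — `<line>` line segment, stroke `#ff00ff` → engrave (S180, F2473). Machine vertices: (65.20,25.34) → (103.80,19.82). Open path.

**Shape 4** — `<path>` cubic bezier, stroke `#ff00ff` → engrave (S180, F2473). Control points (SVG): P0=(94.76,22.96), P1=(84.12,37.35), P2=(130.56,66.02), P3=(112.70,50.48); sampled at t=k/5. Machine vertices: (94.76,70.73) → (94.25,60.85) → (101.62,50.35) → (111.04,42.04) → (116.67,38.72) → (112.70,43.21). Open path.

G21
G90
G00 X62.09 Y82.24
M3 S180
G1 X95.96 Y81.85 F2473
G1 X95.57 Y47.98 F2473
G1 X61.70 Y48.37 F2473
G1 X62.09 Y82.24 F2473
G00 X110.88 Y5.58
M3 S180
G1 X89.53 Y11.81 F2473
G1 X88.85 Y34.04 F2473
G1 X109.79 Y41.55 F2473
G1 X123.40 Y23.96 F2473
G1 X110.88 Y5.58 F2473
G00 X65.20 Y25.34
M3 S180
G1 X103.80 Y19.82 F2473
G00 X94.76 Y70.73
M3 S180
G1 X94.25 Y60.85 F2473
G1 X101.62 Y50.35 F2473
G1 X111.04 Y42.04 F2473
G1 X116.67 Y38.72 F2473
G1 X112.70 Y43.21 F2473
M5
G00 X0.00 Y0.00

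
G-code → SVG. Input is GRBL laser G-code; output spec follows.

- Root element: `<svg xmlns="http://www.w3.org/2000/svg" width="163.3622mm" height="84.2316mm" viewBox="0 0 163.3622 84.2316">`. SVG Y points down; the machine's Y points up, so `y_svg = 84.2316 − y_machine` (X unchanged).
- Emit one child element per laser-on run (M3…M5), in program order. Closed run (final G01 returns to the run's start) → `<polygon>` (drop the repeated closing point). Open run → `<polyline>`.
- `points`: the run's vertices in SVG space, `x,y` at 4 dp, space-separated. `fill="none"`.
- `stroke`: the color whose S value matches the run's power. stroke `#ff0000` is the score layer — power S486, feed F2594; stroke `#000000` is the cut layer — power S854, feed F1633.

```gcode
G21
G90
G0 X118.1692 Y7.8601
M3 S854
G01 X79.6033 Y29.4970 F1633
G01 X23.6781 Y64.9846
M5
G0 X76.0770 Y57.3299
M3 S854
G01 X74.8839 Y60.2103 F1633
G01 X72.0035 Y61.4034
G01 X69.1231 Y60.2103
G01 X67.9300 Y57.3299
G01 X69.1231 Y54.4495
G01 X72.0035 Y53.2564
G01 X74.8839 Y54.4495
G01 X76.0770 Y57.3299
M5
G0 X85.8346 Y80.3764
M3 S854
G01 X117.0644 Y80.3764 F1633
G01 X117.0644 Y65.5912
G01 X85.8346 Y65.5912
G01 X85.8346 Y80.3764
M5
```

y_svg = 84.2316 − y_m. Every run uses S854, so all elements get stroke `#000000` (cut).

[1] open run; points: 118.1692,76.3715 79.6033,54.7346 23.6781,19.2470

[2] closed run; points: 76.0770,26.9017 74.8839,24.0213 72.0035,22.8282 69.1231,24.0213 67.9300,26.9017 69.1231,29.7821 72.0035,30.9752 74.8839,29.7821

[3] closed run; points: 85.8346,3.8552 117.0644,3.8552 117.0644,18.6404 85.8346,18.6404

<svg xmlns="http://www.w3.org/2000/svg" width="163.3622mm" height="84.2316mm" viewBox="0 0 163.3622 84.2316">
  <polyline points="118.1692,76.3715 79.6033,54.7346 23.6781,19.2470" fill="none" stroke="#000000"/>
  <polygon points="76.0770,26.9017 74.8839,24.0213 72.0035,22.8282 69.1231,24.0213 67.9300,26.9017 69.1231,29.7821 72.0035,30.9752 74.8839,29.7821" fill="none" stroke="#000000"/>
  <polygon points="85.8346,3.8552 117.0644,3.8552 117.0644,18.6404 85.8346,18.6404" fill="none" stroke="#000000"/>
</svg>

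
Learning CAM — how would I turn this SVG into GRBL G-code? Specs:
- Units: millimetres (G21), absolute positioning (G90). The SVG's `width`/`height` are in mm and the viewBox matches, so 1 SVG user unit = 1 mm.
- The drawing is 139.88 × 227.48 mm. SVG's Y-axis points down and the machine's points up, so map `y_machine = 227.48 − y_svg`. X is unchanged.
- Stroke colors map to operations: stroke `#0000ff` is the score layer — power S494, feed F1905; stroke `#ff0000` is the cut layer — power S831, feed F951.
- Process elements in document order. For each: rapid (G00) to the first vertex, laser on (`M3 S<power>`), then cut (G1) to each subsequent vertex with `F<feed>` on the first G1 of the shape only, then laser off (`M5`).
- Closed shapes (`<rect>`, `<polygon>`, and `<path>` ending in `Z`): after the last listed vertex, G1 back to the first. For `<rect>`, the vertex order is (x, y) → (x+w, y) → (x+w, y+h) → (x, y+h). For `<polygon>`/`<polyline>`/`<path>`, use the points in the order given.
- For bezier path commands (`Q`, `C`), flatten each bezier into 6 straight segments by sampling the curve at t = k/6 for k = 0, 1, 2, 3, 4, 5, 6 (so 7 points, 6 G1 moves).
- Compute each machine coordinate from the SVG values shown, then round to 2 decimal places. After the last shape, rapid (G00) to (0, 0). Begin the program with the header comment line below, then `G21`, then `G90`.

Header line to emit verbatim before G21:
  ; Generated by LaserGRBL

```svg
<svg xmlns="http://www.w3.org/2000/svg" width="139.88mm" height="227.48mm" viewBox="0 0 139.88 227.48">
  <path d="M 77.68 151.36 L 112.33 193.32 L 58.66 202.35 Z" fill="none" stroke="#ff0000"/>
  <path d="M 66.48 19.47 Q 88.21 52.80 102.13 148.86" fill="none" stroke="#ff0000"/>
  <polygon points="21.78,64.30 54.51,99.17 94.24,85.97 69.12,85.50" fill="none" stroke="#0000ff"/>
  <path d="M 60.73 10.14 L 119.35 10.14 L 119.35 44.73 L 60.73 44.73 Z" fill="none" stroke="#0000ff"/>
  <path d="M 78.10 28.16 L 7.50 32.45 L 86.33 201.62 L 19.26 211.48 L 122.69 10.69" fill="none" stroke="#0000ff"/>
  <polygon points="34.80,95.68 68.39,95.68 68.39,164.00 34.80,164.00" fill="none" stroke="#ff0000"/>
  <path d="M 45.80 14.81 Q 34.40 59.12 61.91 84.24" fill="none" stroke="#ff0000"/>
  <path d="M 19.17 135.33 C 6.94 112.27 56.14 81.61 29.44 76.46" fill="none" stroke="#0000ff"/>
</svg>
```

1 u = 1 mm; y_m = 227.48 − y.

[1] `<path>` regular polygon, #ff0000→cut S831 F951: (77.68,76.12) → (112.33,34.16) → (58.66,25.13) → (77.68,76.12) (closed)

[2] `<path>` quadratic bezier, #ff0000→cut S831 F951: (66.48,208.01) → (73.51,195.16) → (80.10,178.82) → (86.26,159.00) → (91.98,135.69) → (97.27,108.90) → (102.13,78.62)

[3] `<polygon>` closed polygon, #0000ff→score S494 F1905: (21.78,163.18) → (54.51,128.31) → (94.24,141.51) → (69.12,141.98) → (21.78,163.18) (closed)

[4] `<path>` rectangle, #0000ff→score S494 F1905: (60.73,217.34) → (119.35,217.34) → (119.35,182.75) → (60.73,182.75) → (60.73,217.34) (closed)

[5] `<path>` open polyline, #0000ff→score S494 F1905: (78.10,199.32) → (7.50,195.03) → (86.33,25.86) → (19.26,16.00) → (122.69,216.79)

[6] `<polygon>` rectangle, #ff0000→cut S831 F951: (34.80,131.80) → (68.39,131.80) → (68.39,63.48) → (34.80,63.48) → (34.80,131.80) (closed)

[7] `<path>` quadratic bezier, #ff0000→cut S831 F951: (45.80,212.67) → (43.08,198.43) → (42.52,185.26) → (44.13,173.16) → (47.89,162.12) → (53.82,152.15) → (61.91,143.24)

[8] `<path>` cubic bezier, #0000ff→score S494 F1905: (19.17,92.15) → (17.54,104.16) → (22.33,116.52) → (29.73,128.30) → (35.93,138.59) → (37.10,146.47) → (29.44,151.02)

; Generated by LaserGRBL
G21
G90
G00 X77.68 Y76.12
M3 S831
G1 X112.33 Y34.16 F951
G1 X58.66 Y25.13
G1 X77.68 Y76.12
M5
G00 X66.48 Y208.01
M3 S831
G1 X73.51 Y195.16 F951
G1 X80.10 Y178.82
G1 X86.26 Y159.00
G1 X91.98 Y135.69
G1 X97.27 Y108.90
G1 X102.13 Y78.62
M5
G00 X21.78 Y163.18
M3 S494
G1 X54.51 Y128.31 F1905
G1 X94.24 Y141.51
G1 X69.12 Y141.98
G1 X21.78 Y163.18
M5
G00 X60.73 Y217.34
M3 S494
G1 X119.35 Y217.34 F1905
G1 X119.35 Y182.75
G1 X60.73 Y182.75
G1 X60.73 Y217.34
M5
G00 X78.10 Y199.32
M3 S494
G1 X7.50 Y195.03 F1905
G1 X86.33 Y25.86
G1 X19.26 Y16.00
G1 X122.69 Y216.79
M5
G00 X34.80 Y131.80
M3 S831
G1 X68.39 Y131.80 F951
G1 X68.39 Y63.48
G1 X34.80 Y63.48
G1 X34.80 Y131.80
M5
G00 X45.80 Y212.67
M3 S831
G1 X43.08 Y198.43 F951
G1 X42.52 Y185.26
G1 X44.13 Y173.16
G1 X47.89 Y162.12
G1 X53.82 Y152.15
G1 X61.91 Y143.24
M5
G00 X19.17 Y92.15
M3 S494
G1 X17.54 Y104.16 F1905
G1 X22.33 Y116.52
G1 X29.73 Y128.30
G1 X35.93 Y138.59
G1 X37.10 Y146.47
G1 X29.44 Y151.02
M5
G00 X0.00 Y0.00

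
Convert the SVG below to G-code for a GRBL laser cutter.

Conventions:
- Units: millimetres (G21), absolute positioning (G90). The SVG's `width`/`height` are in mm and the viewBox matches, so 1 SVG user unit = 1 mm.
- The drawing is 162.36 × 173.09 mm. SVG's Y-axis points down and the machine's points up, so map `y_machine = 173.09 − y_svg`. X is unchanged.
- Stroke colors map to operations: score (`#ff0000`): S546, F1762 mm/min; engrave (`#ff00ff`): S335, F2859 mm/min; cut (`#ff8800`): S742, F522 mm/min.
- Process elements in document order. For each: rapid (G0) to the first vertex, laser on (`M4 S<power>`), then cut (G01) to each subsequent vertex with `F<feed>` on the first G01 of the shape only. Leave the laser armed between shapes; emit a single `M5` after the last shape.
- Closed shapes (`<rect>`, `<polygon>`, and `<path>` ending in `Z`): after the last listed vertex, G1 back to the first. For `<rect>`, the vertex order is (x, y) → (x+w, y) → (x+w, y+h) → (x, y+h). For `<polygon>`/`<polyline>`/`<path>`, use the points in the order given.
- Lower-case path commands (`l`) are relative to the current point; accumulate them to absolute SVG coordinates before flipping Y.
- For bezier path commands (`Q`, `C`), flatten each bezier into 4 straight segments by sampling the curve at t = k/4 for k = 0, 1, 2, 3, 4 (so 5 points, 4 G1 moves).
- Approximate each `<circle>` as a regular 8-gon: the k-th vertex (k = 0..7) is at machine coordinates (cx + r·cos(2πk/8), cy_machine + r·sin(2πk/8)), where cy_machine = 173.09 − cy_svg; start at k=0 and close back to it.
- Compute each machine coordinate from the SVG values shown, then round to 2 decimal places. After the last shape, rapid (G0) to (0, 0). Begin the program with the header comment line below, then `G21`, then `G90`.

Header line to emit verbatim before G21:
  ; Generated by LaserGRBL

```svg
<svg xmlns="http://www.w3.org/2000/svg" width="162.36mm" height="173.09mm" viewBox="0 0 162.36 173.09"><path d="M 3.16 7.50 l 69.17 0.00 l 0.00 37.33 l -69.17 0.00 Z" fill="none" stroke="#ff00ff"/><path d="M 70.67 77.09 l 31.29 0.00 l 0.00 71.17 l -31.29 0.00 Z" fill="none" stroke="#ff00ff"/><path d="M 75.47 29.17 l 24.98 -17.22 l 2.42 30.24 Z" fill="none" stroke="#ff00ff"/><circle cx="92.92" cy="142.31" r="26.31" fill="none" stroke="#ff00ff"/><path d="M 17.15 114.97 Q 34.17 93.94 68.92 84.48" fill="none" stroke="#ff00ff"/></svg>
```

Since the viewBox matches the mm dimensions, user units are millimetres directly. The only transform is the Y-flip y_m = 173.09 − y_svg.

Shape 1 is a rectangle drawn with `<path>`. Its stroke #ff00ff means engrave at S335, F2859. After flipping Y the toolpath is (3.16,165.59) → (72.33,165.59) → (72.33,128.26) → (3.16,128.26) → (3.16,165.59), returning to the start.

Shape 2 is a rectangle drawn with `<path>`. Its stroke #ff00ff means engrave at S335, F2859. After flipping Y the toolpath is (70.67,96.00) → (101.96,96.00) → (101.96,24.83) → (70.67,24.83) → (70.67,96.00), returning to the start.

Shape 3 is a regular polygon drawn with `<path>`. Its stroke #ff00ff means engrave at S335, F2859. After flipping Y the toolpath is (75.47,143.92) → (100.45,161.14) → (102.87,130.90) → (75.47,143.92), returning to the start.

Shape 4 is a circle drawn with `<circle>`. Its stroke #ff00ff means engrave at S335, F2859. After flipping Y the toolpath is (119.23,30.78) → (111.52,49.38) → (92.92,57.09) → (74.32,49.38) → (66.61,30.78) → (74.32,12.18) → (92.92,4.47) → (111.52,12.18) → (119.23,30.78), returning to the start.

Shape 5 is a quadratic bezier drawn with `<path>`. Its stroke #ff00ff means engrave at S335, F2859. After flipping Y the toolpath is (17.15,58.12) → (26.77,67.91) → (38.60,76.26) → (52.65,83.16) → (68.92,88.61).

; Generated by LaserGRBL
G21
G90
G0 X3.16 Y165.59
M4 S335
G01 X72.33 Y165.59 F2859
G01 X72.33 Y128.26
G01 X3.16 Y128.26
G01 X3.16 Y165.59
G0 X70.67 Y96.00
M4 S335
G01 X101.96 Y96.00 F2859
G01 X101.96 Y24.83
G01 X70.67 Y24.83
G01 X70.67 Y96.00
G0 X75.47 Y143.92
M4 S335
G01 X100.45 Y161.14 F2859
G01 X102.87 Y130.90
G01 X75.47 Y143.92
G0 X119.23 Y30.78
M4 S335
G01 X111.52 Y49.38 F2859
G01 X92.92 Y57.09
G01 X74.32 Y49.38
G01 X66.61 Y30.78
G01 X74.32 Y12.18
G01 X92.92 Y4.47
G01 X111.52 Y12.18
G01 X119.23 Y30.78
G0 X17.15 Y58.12
M4 S335
G01 X26.77 Y67.91 F2859
G01 X38.60 Y76.26
G01 X52.65 Y83.16
G01 X68.92 Y88.61
M5
G0 X0.00 Y0.00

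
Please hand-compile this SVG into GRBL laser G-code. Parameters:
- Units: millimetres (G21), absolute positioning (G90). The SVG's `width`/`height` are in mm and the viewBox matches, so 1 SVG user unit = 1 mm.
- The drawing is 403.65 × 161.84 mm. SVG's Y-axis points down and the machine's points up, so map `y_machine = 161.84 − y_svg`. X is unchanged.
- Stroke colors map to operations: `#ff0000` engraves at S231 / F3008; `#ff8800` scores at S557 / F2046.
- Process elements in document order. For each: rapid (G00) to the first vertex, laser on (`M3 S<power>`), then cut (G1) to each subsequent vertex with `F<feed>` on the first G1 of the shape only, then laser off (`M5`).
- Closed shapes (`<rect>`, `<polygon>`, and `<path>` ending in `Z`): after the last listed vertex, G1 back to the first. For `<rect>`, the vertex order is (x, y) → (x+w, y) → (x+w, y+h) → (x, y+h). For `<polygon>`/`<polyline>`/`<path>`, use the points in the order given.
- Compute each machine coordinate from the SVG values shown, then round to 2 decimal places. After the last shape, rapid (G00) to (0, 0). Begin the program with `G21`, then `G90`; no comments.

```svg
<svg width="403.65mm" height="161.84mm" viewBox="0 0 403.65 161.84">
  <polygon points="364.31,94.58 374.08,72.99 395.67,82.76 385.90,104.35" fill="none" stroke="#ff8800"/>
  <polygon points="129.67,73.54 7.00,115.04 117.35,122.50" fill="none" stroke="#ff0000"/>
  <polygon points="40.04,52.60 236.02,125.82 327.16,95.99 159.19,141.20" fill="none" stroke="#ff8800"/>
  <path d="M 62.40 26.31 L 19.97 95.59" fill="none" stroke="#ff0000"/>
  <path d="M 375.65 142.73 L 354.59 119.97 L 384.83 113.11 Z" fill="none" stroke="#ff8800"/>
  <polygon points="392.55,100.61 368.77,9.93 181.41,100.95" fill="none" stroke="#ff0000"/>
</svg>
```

G21
G90
G00 X364.31 Y67.26
M3 S557
G1 X374.08 Y88.85 F2046
G1 X395.67 Y79.08
G1 X385.90 Y57.49
G1 X364.31 Y67.26
M5
G00 X129.67 Y88.30
M3 S231
G1 X7.00 Y46.80 F3008
G1 X117.35 Y39.34
G1 X129.67 Y88.30
M5
G00 X40.04 Y109.24
M3 S557
G1 X236.02 Y36.02 F2046
G1 X327.16 Y65.85
G1 X159.19 Y20.64
G1 X40.04 Y109.24
M5
G00 X62.40 Y135.53
M3 S231
G1 X19.97 Y66.25 F3008
M5
G00 X375.65 Y19.11
M3 S557
G1 X354.59 Y41.87 F2046
G1 X384.83 Y48.73
G1 X375.65 Y19.11
M5
G00 X392.55 Y61.23
M3 S231
G1 X368.77 Y151.91 F3008
G1 X181.41 Y60.89
G1 X392.55 Y61.23
M5
G00 X0.00 Y0.00

viewBox `0 0 403.65 161.84` with mm width/height → 1 unit = 1 mm. Flip: y_m = 161.84 − y_svg.

**Shape 1** — `<polygon>` regular polygon, stroke `#ff8800` → score (S557, F2046). Machine vertices: (364.31,67.26) → (374.08,88.85) → (395.67,79.08) → (385.90,57.49) → (364.31,67.26). Closed: final G1 returns to the first vertex.

**Shape 2** — `<polygon>` closed polygon, stroke `#ff0000` → engrave (S231, F3008). Machine vertices: (129.67,88.30) → (7.00,46.80) → (117.35,39.34) → (129.67,88.30). Closed: final G1 returns to the first vertex.

**Shape 3** — `<polygon>` closed polygon, stroke `#ff8800` → score (S557, F2046). Machine vertices: (40.04,109.24) → (236.02,36.02) → (327.16,65.85) → (159.19,20.64) → (40.04,109.24). Closed: final G1 returns to the first vertex.

**Shape 4** — `<path>` line segment, stroke `#ff0000` → engrave (S231, F3008). Machine vertices: (62.40,135.53) → (19.97,66.25). Open path.

**Shape 5** — `<path>` regular polygon, stroke `#ff8800` → score (S557, F2046). Machine vertices: (375.65,19.11) → (354.59,41.87) → (384.83,48.73) → (375.65,19.11). Closed: final G1 returns to the first vertex.

**Shape 6** — `<polygon>` closed polygon, stroke `#ff0000` → engrave (S231, F3008). Machine vertices: (392.55,61.23) → (368.77,151.91) → (181.41,60.89) → (392.55,61.23). Closed: final G1 returns to the first vertex.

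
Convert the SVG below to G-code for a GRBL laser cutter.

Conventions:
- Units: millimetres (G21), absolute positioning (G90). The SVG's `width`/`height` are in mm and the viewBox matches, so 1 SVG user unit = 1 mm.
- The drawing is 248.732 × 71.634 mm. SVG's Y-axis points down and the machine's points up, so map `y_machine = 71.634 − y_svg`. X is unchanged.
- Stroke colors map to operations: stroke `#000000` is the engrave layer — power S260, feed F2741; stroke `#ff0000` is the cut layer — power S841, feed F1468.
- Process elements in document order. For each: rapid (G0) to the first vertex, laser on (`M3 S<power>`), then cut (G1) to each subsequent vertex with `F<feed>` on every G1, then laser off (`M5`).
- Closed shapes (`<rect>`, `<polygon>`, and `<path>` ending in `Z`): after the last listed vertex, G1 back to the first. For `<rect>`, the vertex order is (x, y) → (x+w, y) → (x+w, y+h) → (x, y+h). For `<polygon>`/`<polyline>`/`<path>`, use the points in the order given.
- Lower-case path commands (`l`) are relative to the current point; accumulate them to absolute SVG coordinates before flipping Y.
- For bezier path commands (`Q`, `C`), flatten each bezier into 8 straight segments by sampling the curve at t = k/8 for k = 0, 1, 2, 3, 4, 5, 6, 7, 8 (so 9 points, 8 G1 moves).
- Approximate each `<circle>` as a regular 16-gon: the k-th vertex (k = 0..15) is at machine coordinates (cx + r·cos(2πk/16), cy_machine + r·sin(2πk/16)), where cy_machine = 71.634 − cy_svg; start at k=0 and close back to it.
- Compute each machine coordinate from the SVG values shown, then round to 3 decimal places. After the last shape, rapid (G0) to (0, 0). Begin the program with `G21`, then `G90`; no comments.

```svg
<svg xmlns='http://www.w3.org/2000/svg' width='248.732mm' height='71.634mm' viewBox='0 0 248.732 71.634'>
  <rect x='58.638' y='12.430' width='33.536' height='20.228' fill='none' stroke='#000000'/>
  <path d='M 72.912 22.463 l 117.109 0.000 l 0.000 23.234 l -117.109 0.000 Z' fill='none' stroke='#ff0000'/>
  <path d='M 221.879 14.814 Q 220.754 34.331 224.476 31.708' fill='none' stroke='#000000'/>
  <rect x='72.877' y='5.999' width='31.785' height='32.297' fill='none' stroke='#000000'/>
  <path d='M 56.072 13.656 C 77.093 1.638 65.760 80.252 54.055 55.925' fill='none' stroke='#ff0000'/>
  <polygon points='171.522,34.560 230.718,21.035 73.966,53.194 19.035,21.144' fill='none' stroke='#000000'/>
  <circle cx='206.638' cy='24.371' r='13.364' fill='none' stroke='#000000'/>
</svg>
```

Since the viewBox matches the mm dimensions, user units are millimetres directly. The only transform is the Y-flip y_m = 71.634 − y_svg.

Shape 1 is a rectangle drawn with `<rect>`. Its stroke #000000 means engrave at S260, F2741. After flipping Y the toolpath is (58.638,59.204) → (92.174,59.204) → (92.174,38.976) → (58.638,38.976) → (58.638,59.204), returning to the start.

Shape 2 is a rectangle drawn with `<path>`. Its stroke #ff0000 means cut at S841, F1468. After flipping Y the toolpath is (72.912,49.171) → (190.021,49.171) → (190.021,25.937) → (72.912,25.937) → (72.912,49.171), returning to the start.

Shape 3 is a quadratic bezier drawn with `<path>`. Its stroke #000000 means engrave at S260, F2741. After flipping Y the toolpath is (221.879,56.820) → (221.673,52.287) → (221.619,48.445) → (221.717,45.296) → (221.966,42.838) → (222.366,41.072) → (222.918,39.998) → (223.621,39.616) → (224.476,39.926).

Shape 4 is a rectangle drawn with `<rect>`. Its stroke #000000 means engrave at S260, F2741. After flipping Y the toolpath is (72.877,65.635) → (104.662,65.635) → (104.662,33.338) → (72.877,33.338) → (72.877,65.635), returning to the start.

Shape 5 is a cubic bezier drawn with `<path>`. Its stroke #ff0000 means cut at S841, F1468. After flipping Y the toolpath is (56.072,57.978) → (62.501,58.614) → (66.271,53.023) → (67.758,43.471) → (67.336,32.228) → (65.380,21.561) → (62.264,13.741) → (58.364,11.034) → (54.055,15.709).

Shape 6 is a closed polygon drawn with `<polygon>`. Its stroke #000000 means engrave at S260, F2741. After flipping Y the toolpath is (171.522,37.074) → (230.718,50.599) → (73.966,18.440) → (19.035,50.490) → (171.522,37.074), returning to the start.

Shape 7 is a circle drawn with `<circle>`. Its stroke #000000 means engrave at S260, F2741. After flipping Y the toolpath is (220.002,47.263) → (218.985,52.377) → (216.088,56.713) → (211.752,59.610) → (206.638,60.627) → (201.524,59.610) → (197.188,56.713) → (194.291,52.377) → (193.274,47.263) → (194.291,42.149) → (197.188,37.813) → (201.524,34.916) → (206.638,33.899) → (211.752,34.916) → (216.088,37.813) → (218.985,42.149) → (220.002,47.263), returning to the start.

G21
G90
G0 X58.638 Y59.204
M3 S260
G1 X92.174 Y59.204 F2741
G1 X92.174 Y38.976 F2741
G1 X58.638 Y38.976 F2741
G1 X58.638 Y59.204 F2741
M5
G0 X72.912 Y49.171
M3 S841
G1 X190.021 Y49.171 F1468
G1 X190.021 Y25.937 F1468
G1 X72.912 Y25.937 F1468
G1 X72.912 Y49.171 F1468
M5
G0 X221.879 Y56.820
M3 S260
G1 X221.673 Y52.287 F2741
G1 X221.619 Y48.445 F2741
G1 X221.717 Y45.296 F2741
G1 X221.966 Y42.838 F2741
G1 X222.366 Y41.072 F2741
G1 X222.918 Y39.998 F2741
G1 X223.621 Y39.616 F2741
G1 X224.476 Y39.926 F2741
M5
G0 X72.877 Y65.635
M3 S260
G1 X104.662 Y65.635 F2741
G1 X104.662 Y33.338 F2741
G1 X72.877 Y33.338 F2741
G1 X72.877 Y65.635 F2741
M5
G0 X56.072 Y57.978
M3 S841
G1 X62.501 Y58.614 F1468
G1 X66.271 Y53.023 F1468
G1 X67.758 Y43.471 F1468
G1 X67.336 Y32.228 F1468
G1 X65.380 Y21.561 F1468
G1 X62.264 Y13.741 F1468
G1 X58.364 Y11.034 F1468
G1 X54.055 Y15.709 F1468
M5
G0 X171.522 Y37.074
M3 S260
G1 X230.718 Y50.599 F2741
G1 X73.966 Y18.440 F2741
G1 X19.035 Y50.490 F2741
G1 X171.522 Y37.074 F2741
M5
G0 X220.002 Y47.263
M3 S260
G1 X218.985 Y52.377 F2741
G1 X216.088 Y56.713 F2741
G1 X211.752 Y59.610 F2741
G1 X206.638 Y60.627 F2741
G1 X201.524 Y59.610 F2741
G1 X197.188 Y56.713 F2741
G1 X194.291 Y52.377 F2741
G1 X193.274 Y47.263 F2741
G1 X194.291 Y42.149 F2741
G1 X197.188 Y37.813 F2741
G1 X201.524 Y34.916 F2741
G1 X206.638 Y33.899 F2741
G1 X211.752 Y34.916 F2741
G1 X216.088 Y37.813 F2741
G1 X218.985 Y42.149 F2741
G1 X220.002 Y47.263 F2741
M5
G0 X0.000 Y0.000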